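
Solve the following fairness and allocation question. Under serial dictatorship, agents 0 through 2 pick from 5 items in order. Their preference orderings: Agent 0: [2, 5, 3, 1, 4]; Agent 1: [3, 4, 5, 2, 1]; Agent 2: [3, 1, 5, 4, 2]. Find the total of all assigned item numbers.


Step 1: Agent 0 picks item 2
Step 2: Agent 1 picks item 3
Step 3: Agent 2 picks item 1
Step 4: Sum = 2 + 3 + 1 = 6

6


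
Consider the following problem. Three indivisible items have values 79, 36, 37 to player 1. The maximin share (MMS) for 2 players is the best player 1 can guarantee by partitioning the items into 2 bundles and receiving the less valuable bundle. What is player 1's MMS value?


Step 1: Item values = 79, 36, 37
Step 2: Enumerate all 2-bundle partitions and take the smaller bundle:
  Partition 1: {79} vs {36,37} -> bundles 79, 73; min = 73
  Partition 2: {36} vs {79,37} -> bundles 36, 116; min = 36
  Partition 3: {37} vs {79,36} -> bundles 37, 115; min = 37
Step 3: MMS = max(73, 36, 37) = 73

73


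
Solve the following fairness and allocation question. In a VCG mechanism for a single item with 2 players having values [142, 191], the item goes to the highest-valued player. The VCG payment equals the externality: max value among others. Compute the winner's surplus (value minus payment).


Step 1: The winner is the agent with the highest value: agent 1 with value 191
Step 2: Values of other agents: [142]
Step 3: VCG payment = max of others' values = 142
Step 4: Surplus = 191 - 142 = 49

49


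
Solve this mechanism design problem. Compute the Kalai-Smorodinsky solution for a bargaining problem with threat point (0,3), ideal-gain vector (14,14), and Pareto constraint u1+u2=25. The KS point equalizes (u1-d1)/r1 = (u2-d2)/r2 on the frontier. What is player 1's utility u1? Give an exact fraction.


Step 1: At the KS point, (u1-d1)/r1 = (u2-d2)/r2 = t and u1+u2 = 25
Step 2: u1 = d1 + r1*t and u2 = d2 + r2*t, so (d1 + r1*t) + (d2 + r2*t) = 25
Step 3: t = (25 - 0 - 3)/(14 + 14) = 22/28 = 11/14
Step 4: u1 = d1 + r1*t = 0 + 14 * 11/14 = 11
Step 5: (Check: u2 = d2 + r2*t = 14; u1+u2 = 11 + 14 = 25, on the frontier.)

11


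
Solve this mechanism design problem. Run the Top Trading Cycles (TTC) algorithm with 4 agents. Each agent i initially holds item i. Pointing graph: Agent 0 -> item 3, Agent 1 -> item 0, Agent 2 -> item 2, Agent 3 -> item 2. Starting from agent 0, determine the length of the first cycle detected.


Step 1: Trace the pointer graph from agent 0: 0 -> 3 -> 2 -> 2
Step 2: A cycle is detected when we revisit agent 2
Step 3: The cycle is: 2 -> 2
Step 4: Cycle length = 1

1


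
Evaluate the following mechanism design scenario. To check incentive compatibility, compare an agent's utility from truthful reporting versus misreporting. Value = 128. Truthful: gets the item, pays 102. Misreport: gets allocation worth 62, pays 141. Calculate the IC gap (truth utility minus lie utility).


Step 1: U(truth) = value - payment = 128 - 102 = 26
Step 2: U(lie) = allocation - payment = 62 - 141 = -79
Step 3: IC gap = 26 - (-79) = 105

105


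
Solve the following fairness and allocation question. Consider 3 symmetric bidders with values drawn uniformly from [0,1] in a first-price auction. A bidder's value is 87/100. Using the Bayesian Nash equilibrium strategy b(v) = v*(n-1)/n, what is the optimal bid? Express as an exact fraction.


Step 1: The symmetric BNE bidding function is b(v) = v * (n-1) / n
Step 2: Substitute v = 87/100 and n = 3
Step 3: b = 87/100 * 2/3
Step 4: b = 29/50

29/50


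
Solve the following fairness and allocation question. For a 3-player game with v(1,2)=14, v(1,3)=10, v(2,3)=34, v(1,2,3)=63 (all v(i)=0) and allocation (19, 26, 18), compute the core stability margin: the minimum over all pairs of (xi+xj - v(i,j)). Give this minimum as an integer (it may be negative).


Step 1: Slack for coalition (1,2): x1+x2 - v12 = 45 - 14 = 31
Step 2: Slack for coalition (1,3): x1+x3 - v13 = 37 - 10 = 27
Step 3: Slack for coalition (2,3): x2+x3 - v23 = 44 - 34 = 10
Step 4: Minimum slack = min(31, 27, 10) = 10, attained by (2,3); no pair can gain by deviating, so the allocation is in the core

10


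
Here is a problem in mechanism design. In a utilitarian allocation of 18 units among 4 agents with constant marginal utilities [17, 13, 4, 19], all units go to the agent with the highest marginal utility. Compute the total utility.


Step 1: The marginal utilities are [17, 13, 4, 19]
Step 2: The highest marginal utility is 19
Step 3: All 18 units go to that agent
Step 4: Total utility = 19 * 18 = 342

342


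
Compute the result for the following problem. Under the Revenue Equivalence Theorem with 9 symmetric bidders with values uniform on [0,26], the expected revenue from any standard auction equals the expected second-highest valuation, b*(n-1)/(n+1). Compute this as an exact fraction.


Step 1: By Revenue Equivalence, expected revenue = b*(n-1)/(n+1)
Step 2: Substituting n = 9, b = 26
Step 3: Revenue = 26*(9-1)/(9+1) = 26*8/10
Step 4: Revenue = 208/10 = 104/5

104/5


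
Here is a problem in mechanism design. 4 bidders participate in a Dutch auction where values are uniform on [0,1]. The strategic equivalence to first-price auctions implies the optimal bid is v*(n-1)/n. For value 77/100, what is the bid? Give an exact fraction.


Step 1: Dutch auctions are strategically equivalent to first-price auctions
Step 2: The equilibrium bid is b(v) = v*(n-1)/n
Step 3: b = 77/100 * 3/4
Step 4: b = 231/400

231/400


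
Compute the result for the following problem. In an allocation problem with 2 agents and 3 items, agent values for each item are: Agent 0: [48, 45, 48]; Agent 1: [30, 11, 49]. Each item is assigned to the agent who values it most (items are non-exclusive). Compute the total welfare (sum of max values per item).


Step 1: For each item, find the maximum value among all agents.
Step 2: Item 0 -> Agent 0 (value 48)
Step 3: Item 1 -> Agent 0 (value 45)
Step 4: Item 2 -> Agent 1 (value 49)
Step 5: Total welfare = 48 + 45 + 49 = 142

142


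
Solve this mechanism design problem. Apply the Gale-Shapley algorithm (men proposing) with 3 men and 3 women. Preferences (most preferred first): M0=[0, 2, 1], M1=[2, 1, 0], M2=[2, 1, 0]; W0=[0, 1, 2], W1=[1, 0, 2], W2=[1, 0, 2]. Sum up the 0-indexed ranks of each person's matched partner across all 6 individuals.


Step 1: Run Gale-Shapley (men propose, women hold best offer):
  M0 proposes to W0; she accepts
  M1 proposes to W2; she accepts
  M2 proposes to W2; rejected
  M2 proposes to W1; she accepts
Step 2: Final matching: W0-M0, W1-M2, W2-M1
Step 3: 0-indexed ranks (man's rank of his match, then woman's): 0 + 0 + 1 + 2 + 0 + 0
Step 4: Total rank sum = 3

3


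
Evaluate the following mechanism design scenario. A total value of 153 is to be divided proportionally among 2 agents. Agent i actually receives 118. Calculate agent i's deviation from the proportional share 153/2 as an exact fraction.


Step 1: Proportional share = 153/2
Step 2: Agent's actual allocation = 118
Step 3: Excess = 118 - 153/2 = 83/2

83/2


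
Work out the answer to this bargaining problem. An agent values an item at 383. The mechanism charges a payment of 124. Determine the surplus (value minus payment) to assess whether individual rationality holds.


Step 1: Surplus = value - payment = 383 - 124 = 259
Step 2: IR is satisfied (surplus >= 0)

259


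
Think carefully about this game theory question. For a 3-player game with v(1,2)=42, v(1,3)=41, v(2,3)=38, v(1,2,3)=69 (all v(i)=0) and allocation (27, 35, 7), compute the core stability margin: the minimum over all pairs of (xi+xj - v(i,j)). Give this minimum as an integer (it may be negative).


Step 1: Slack for coalition (1,2): x1+x2 - v12 = 62 - 42 = 20
Step 2: Slack for coalition (1,3): x1+x3 - v13 = 34 - 41 = -7
Step 3: Slack for coalition (2,3): x2+x3 - v23 = 42 - 38 = 4
Step 4: Minimum slack = min(20, -7, 4) = -7, attained by (1,3); coalition (1,3) can block (slack < 0), so the allocation is not in the core

-7


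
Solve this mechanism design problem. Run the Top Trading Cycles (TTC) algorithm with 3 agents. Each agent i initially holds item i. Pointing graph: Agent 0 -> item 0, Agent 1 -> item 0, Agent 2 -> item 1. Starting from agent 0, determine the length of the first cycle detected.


Step 1: Trace the pointer graph from agent 0: 0 -> 0
Step 2: A cycle is detected when we revisit agent 0
Step 3: The cycle is: 0 -> 0
Step 4: Cycle length = 1

1


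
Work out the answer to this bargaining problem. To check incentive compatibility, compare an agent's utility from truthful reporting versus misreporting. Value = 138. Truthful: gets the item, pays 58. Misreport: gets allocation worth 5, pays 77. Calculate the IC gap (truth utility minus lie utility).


Step 1: U(truth) = value - payment = 138 - 58 = 80
Step 2: U(lie) = allocation - payment = 5 - 77 = -72
Step 3: IC gap = 80 - (-72) = 152

152


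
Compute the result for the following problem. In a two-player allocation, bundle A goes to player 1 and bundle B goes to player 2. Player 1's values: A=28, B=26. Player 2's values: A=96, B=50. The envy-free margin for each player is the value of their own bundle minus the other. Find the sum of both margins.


Step 1: Player 1's margin = v1(A) - v1(B) = 28 - 26 = 2
Step 2: Player 2's margin = v2(B) - v2(A) = 50 - 96 = -46
Step 3: Total margin = 2 + -46 = -44

-44


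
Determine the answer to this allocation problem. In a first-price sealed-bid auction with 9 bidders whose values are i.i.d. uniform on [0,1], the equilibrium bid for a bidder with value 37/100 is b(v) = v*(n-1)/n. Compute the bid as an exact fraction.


Step 1: The symmetric BNE bidding function is b(v) = v * (n-1) / n
Step 2: Substitute v = 37/100 and n = 9
Step 3: b = 37/100 * 8/9
Step 4: b = 74/225

74/225


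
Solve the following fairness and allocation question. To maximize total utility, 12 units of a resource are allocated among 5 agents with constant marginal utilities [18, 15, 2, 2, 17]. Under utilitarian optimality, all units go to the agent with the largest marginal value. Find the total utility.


Step 1: The marginal utilities are [18, 15, 2, 2, 17]
Step 2: The highest marginal utility is 18
Step 3: All 12 units go to that agent
Step 4: Total utility = 18 * 12 = 216

216


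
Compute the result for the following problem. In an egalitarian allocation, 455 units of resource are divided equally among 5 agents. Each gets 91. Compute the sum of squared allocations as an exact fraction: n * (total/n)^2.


Step 1: Each agent's share = 455/5 = 91
Step 2: Square of each share = (91)^2 = 8281
Step 3: Sum of squares = 5 * 8281 = 41405

41405


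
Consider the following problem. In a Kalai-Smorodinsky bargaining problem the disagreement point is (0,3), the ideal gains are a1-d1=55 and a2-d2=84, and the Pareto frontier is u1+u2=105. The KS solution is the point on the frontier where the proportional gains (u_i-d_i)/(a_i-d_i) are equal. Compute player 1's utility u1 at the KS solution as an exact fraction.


Step 1: At the KS point, (u1-d1)/r1 = (u2-d2)/r2 = t and u1+u2 = 105
Step 2: u1 = d1 + r1*t and u2 = d2 + r2*t, so (d1 + r1*t) + (d2 + r2*t) = 105
Step 3: t = (105 - 0 - 3)/(55 + 84) = 102/139
Step 4: u1 = d1 + r1*t = 0 + 55 * 102/139 = 5610/139
Step 5: (Check: u2 = d2 + r2*t = 8985/139; u1+u2 = 5610/139 + 8985/139 = 105, on the frontier.)

5610/139


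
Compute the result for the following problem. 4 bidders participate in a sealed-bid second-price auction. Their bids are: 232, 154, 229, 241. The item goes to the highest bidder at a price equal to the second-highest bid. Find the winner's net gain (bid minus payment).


Step 1: Sort bids in descending order: 241, 232, 229, 154
Step 2: The winning bid is the highest: 241
Step 3: The payment equals the second-highest bid: 232
Step 4: Surplus = winner's bid - payment = 241 - 232 = 9

9


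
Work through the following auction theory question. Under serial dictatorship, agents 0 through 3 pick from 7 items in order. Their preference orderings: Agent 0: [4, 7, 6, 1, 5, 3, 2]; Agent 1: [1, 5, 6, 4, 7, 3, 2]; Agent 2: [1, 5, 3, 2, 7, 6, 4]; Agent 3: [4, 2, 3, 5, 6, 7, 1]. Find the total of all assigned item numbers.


Step 1: Agent 0 picks item 4
Step 2: Agent 1 picks item 1
Step 3: Agent 2 picks item 5
Step 4: Agent 3 picks item 2
Step 5: Sum = 4 + 1 + 5 + 2 = 12

12


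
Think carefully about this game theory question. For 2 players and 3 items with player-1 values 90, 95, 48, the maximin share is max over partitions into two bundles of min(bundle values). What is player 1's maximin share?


Step 1: Item values = 90, 95, 48
Step 2: Enumerate all 2-bundle partitions and take the smaller bundle:
  Partition 1: {90} vs {95,48} -> bundles 90, 143; min = 90
  Partition 2: {95} vs {90,48} -> bundles 95, 138; min = 95
  Partition 3: {48} vs {90,95} -> bundles 48, 185; min = 48
Step 3: MMS = max(90, 95, 48) = 95

95


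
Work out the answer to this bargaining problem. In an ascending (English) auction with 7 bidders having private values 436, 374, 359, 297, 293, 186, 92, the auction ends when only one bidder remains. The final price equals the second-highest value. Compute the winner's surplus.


Step 1: Identify the highest value: 436
Step 2: Identify the second-highest value: 374
Step 3: The final price = second-highest value = 374
Step 4: Surplus = 436 - 374 = 62

62


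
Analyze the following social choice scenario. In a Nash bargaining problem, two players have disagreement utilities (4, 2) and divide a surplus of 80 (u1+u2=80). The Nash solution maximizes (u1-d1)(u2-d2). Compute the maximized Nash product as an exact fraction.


Step 1: The Nash solution splits surplus symmetrically above the disagreement point
Step 2: u1 = (total + d1 - d2)/2 = (80 + 4 - 2)/2 = 41
Step 3: u2 = (total - d1 + d2)/2 = (80 - 4 + 2)/2 = 39
Step 4: Nash product = (41 - 4) * (39 - 2)
Step 5: = 37 * 37 = 1369

1369


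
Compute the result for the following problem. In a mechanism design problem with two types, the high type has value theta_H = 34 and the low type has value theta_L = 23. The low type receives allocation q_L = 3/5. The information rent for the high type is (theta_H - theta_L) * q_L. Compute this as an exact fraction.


Step 1: theta_H - theta_L = 34 - 23 = 11
Step 2: Information rent = (theta_H - theta_L) * q_L
Step 3: = 11 * 3/5
Step 4: = 33/5

33/5


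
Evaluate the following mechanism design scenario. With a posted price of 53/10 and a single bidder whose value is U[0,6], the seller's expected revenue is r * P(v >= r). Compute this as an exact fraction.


Step 1: Posted price r = 53/10, value support [0,6]
Step 2: P(v >= r) = (6 - 53/10)/6 = 7/60
Step 3: Expected revenue = r * P(v >= r) = 53/10 * 7/60
Step 4: Revenue = 371/600

371/600


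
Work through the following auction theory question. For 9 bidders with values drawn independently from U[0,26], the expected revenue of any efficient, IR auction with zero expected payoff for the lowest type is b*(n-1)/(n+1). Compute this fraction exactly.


Step 1: By Revenue Equivalence, expected revenue = b*(n-1)/(n+1)
Step 2: Substituting n = 9, b = 26
Step 3: Revenue = 26*(9-1)/(9+1) = 26*8/10
Step 4: Revenue = 208/10 = 104/5

104/5


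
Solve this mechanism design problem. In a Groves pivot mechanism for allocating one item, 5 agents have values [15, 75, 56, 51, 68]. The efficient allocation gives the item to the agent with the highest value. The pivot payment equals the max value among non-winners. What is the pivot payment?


Step 1: The efficient winner is agent 1 with value 75
Step 2: Other agents' values: [15, 56, 51, 68]
Step 3: Pivot payment = max(others) = 68
Step 4: The winner pays 68

68


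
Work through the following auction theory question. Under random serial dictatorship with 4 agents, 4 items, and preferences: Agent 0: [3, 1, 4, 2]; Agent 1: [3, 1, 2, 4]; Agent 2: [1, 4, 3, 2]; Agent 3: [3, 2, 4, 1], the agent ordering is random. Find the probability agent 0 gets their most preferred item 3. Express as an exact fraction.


Step 1: Agent 0 wants item 3
Step 2: There are 24 possible orderings of agents
Step 3: In 8 orderings, agent 0 gets item 3
Step 4: Probability = 8/24 = 1/3

1/3


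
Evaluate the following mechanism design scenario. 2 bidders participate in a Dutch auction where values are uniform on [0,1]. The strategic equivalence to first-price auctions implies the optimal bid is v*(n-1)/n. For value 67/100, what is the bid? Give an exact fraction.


Step 1: Dutch auctions are strategically equivalent to first-price auctions
Step 2: The equilibrium bid is b(v) = v*(n-1)/n
Step 3: b = 67/100 * 1/2
Step 4: b = 67/200

67/200


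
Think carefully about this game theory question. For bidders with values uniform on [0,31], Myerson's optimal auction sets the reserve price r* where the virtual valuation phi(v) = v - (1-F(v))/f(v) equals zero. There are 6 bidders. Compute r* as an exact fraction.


Step 1: For U[0,31], F(v) = v/31 and f(v) = 1/31
Step 2: phi(v) = v - (1 - v/31)/(1/31) = v - (31 - v) = 2v - 31
Step 3: Set phi(r*) = 0: 2r* - 31 = 0
Step 4: r* = 31/2 (the number of bidders n = 6 does not enter)

31/2


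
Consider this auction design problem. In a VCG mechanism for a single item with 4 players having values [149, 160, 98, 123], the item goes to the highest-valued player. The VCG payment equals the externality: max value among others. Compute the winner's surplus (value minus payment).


Step 1: The winner is the agent with the highest value: agent 1 with value 160
Step 2: Values of other agents: [149, 98, 123]
Step 3: VCG payment = max of others' values = 149
Step 4: Surplus = 160 - 149 = 11

11


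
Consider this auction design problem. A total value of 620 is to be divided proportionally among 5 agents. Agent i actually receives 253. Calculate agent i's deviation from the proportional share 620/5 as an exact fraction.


Step 1: Proportional share = 620/5 = 124
Step 2: Agent's actual allocation = 253
Step 3: Excess = 253 - 124 = 129

129


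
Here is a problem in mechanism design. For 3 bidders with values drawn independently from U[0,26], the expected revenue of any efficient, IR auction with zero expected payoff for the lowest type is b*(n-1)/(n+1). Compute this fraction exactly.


Step 1: By Revenue Equivalence, expected revenue = b*(n-1)/(n+1)
Step 2: Substituting n = 3, b = 26
Step 3: Revenue = 26*(3-1)/(3+1) = 26*2/4
Step 4: Revenue = 52/4 = 13

13


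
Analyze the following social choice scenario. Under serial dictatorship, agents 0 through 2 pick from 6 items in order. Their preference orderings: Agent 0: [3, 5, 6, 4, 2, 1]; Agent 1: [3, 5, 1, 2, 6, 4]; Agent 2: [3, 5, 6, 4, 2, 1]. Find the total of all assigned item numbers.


Step 1: Agent 0 picks item 3
Step 2: Agent 1 picks item 5
Step 3: Agent 2 picks item 6
Step 4: Sum = 3 + 5 + 6 = 14

14


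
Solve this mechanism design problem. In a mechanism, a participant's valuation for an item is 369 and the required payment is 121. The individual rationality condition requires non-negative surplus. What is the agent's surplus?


Step 1: Surplus = value - payment = 369 - 121 = 248
Step 2: IR is satisfied (surplus >= 0)

248


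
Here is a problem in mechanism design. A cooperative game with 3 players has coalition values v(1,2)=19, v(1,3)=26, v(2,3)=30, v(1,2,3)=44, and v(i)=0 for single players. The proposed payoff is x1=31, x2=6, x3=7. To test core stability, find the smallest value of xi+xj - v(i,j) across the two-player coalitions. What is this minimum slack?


Step 1: Slack for coalition (1,2): x1+x2 - v12 = 37 - 19 = 18
Step 2: Slack for coalition (1,3): x1+x3 - v13 = 38 - 26 = 12
Step 3: Slack for coalition (2,3): x2+x3 - v23 = 13 - 30 = -17
Step 4: Minimum slack = min(18, 12, -17) = -17, attained by (2,3); coalition (2,3) can block (slack < 0), so the allocation is not in the core

-17


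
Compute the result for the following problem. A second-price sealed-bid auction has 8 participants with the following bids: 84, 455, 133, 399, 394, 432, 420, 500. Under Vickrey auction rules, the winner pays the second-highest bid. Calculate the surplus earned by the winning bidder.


Step 1: Sort bids in descending order: 500, 455, 432, 420, 399, 394, 133, 84
Step 2: The winning bid is the highest: 500
Step 3: The payment equals the second-highest bid: 455
Step 4: Surplus = winner's bid - payment = 500 - 455 = 45

45


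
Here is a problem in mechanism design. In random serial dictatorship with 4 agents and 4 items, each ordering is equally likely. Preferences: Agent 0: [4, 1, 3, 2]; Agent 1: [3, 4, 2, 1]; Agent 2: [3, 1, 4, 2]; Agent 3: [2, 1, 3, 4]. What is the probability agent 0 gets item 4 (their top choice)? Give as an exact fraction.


Step 1: Agent 0 wants item 4
Step 2: There are 24 possible orderings of agents
Step 3: In 20 orderings, agent 0 gets item 4
Step 4: Probability = 20/24 = 5/6

5/6


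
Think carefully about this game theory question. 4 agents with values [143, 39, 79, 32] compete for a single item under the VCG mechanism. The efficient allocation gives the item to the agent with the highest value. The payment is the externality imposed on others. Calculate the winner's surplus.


Step 1: The winner is the agent with the highest value: agent 0 with value 143
Step 2: Values of other agents: [39, 79, 32]
Step 3: VCG payment = max of others' values = 79
Step 4: Surplus = 143 - 79 = 64

64


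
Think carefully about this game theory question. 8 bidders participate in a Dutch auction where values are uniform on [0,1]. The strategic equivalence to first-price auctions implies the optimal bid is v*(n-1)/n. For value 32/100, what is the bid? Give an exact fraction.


Step 1: Dutch auctions are strategically equivalent to first-price auctions
Step 2: The equilibrium bid is b(v) = v*(n-1)/n
Step 3: b = 8/25 * 7/8
Step 4: b = 7/25

7/25


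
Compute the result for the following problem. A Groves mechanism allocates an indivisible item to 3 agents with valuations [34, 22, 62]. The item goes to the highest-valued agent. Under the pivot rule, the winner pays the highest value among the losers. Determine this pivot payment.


Step 1: The efficient winner is agent 2 with value 62
Step 2: Other agents' values: [34, 22]
Step 3: Pivot payment = max(others) = 34
Step 4: The winner pays 34

34


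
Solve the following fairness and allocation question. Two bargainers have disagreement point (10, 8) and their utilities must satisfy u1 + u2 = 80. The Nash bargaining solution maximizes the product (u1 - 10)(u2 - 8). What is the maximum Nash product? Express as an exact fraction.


Step 1: The Nash solution splits surplus symmetrically above the disagreement point
Step 2: u1 = (total + d1 - d2)/2 = (80 + 10 - 8)/2 = 41
Step 3: u2 = (total - d1 + d2)/2 = (80 - 10 + 8)/2 = 39
Step 4: Nash product = (41 - 10) * (39 - 8)
Step 5: = 31 * 31 = 961

961


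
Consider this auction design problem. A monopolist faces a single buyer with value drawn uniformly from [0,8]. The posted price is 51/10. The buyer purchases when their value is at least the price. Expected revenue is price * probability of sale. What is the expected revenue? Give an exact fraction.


Step 1: Posted price r = 51/10, value support [0,8]
Step 2: P(v >= r) = (8 - 51/10)/8 = 29/80
Step 3: Expected revenue = r * P(v >= r) = 51/10 * 29/80
Step 4: Revenue = 1479/800

1479/800


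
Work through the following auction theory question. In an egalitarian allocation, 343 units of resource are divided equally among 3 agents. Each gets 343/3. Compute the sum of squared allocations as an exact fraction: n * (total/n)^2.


Step 1: Each agent's share = 343/3
Step 2: Square of each share = (343/3)^2 = 117649/9
Step 3: Sum of squares = 3 * 117649/9 = 117649/3

117649/3


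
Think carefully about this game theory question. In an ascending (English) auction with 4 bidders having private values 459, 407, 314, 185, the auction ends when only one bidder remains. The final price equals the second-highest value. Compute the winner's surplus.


Step 1: Identify the highest value: 459
Step 2: Identify the second-highest value: 407
Step 3: The final price = second-highest value = 407
Step 4: Surplus = 459 - 407 = 52

52


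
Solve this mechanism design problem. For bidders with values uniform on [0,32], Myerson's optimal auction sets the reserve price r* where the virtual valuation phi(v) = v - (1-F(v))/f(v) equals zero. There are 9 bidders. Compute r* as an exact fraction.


Step 1: For U[0,32], F(v) = v/32 and f(v) = 1/32
Step 2: phi(v) = v - (1 - v/32)/(1/32) = v - (32 - v) = 2v - 32
Step 3: Set phi(r*) = 0: 2r* - 32 = 0
Step 4: r* = 32/2 = 16 (the number of bidders n = 9 does not enter)

16


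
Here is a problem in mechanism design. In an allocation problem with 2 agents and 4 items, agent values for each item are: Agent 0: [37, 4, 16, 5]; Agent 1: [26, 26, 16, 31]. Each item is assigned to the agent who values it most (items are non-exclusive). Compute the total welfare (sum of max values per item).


Step 1: For each item, find the maximum value among all agents.
Step 2: Item 0 -> Agent 0 (value 37)
Step 3: Item 1 -> Agent 1 (value 26)
Step 4: Item 2 -> Agent 0 (value 16)
Step 5: Item 3 -> Agent 1 (value 31)
Step 6: Total welfare = 37 + 26 + 16 + 31 = 110

110


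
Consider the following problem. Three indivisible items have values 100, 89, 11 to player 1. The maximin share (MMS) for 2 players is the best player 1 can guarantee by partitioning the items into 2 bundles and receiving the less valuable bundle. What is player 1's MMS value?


Step 1: Item values = 100, 89, 11
Step 2: Enumerate all 2-bundle partitions and take the smaller bundle:
  Partition 1: {100} vs {89,11} -> bundles 100, 100; min = 100
  Partition 2: {89} vs {100,11} -> bundles 89, 111; min = 89
  Partition 3: {11} vs {100,89} -> bundles 11, 189; min = 11
Step 3: MMS = max(100, 89, 11) = 100

100


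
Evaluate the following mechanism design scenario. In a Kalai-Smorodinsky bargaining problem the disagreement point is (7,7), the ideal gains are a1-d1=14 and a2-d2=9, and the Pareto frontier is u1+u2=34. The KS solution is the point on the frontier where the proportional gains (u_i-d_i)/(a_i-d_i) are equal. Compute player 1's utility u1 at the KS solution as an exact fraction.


Step 1: At the KS point, (u1-d1)/r1 = (u2-d2)/r2 = t and u1+u2 = 34
Step 2: u1 = d1 + r1*t and u2 = d2 + r2*t, so (d1 + r1*t) + (d2 + r2*t) = 34
Step 3: t = (34 - 7 - 7)/(14 + 9) = 20/23
Step 4: u1 = d1 + r1*t = 7 + 14 * 20/23 = 441/23
Step 5: (Check: u2 = d2 + r2*t = 341/23; u1+u2 = 441/23 + 341/23 = 34, on the frontier.)

441/23


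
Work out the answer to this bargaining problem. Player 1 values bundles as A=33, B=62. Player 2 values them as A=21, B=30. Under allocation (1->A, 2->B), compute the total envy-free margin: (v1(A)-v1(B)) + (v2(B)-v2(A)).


Step 1: Player 1's margin = v1(A) - v1(B) = 33 - 62 = -29
Step 2: Player 2's margin = v2(B) - v2(A) = 30 - 21 = 9
Step 3: Total margin = -29 + 9 = -20

-20


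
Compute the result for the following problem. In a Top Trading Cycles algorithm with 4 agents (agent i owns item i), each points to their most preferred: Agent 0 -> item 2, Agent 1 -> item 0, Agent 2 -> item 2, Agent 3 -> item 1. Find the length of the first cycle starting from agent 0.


Step 1: Trace the pointer graph from agent 0: 0 -> 2 -> 2
Step 2: A cycle is detected when we revisit agent 2
Step 3: The cycle is: 2 -> 2
Step 4: Cycle length = 1

1


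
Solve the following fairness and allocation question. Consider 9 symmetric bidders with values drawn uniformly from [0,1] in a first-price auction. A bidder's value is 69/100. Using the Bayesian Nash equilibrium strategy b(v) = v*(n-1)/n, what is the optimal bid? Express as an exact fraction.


Step 1: The symmetric BNE bidding function is b(v) = v * (n-1) / n
Step 2: Substitute v = 69/100 and n = 9
Step 3: b = 69/100 * 8/9
Step 4: b = 46/75

46/75


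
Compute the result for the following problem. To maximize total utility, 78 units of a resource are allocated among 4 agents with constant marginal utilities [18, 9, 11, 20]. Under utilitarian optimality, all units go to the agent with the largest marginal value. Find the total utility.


Step 1: The marginal utilities are [18, 9, 11, 20]
Step 2: The highest marginal utility is 20
Step 3: All 78 units go to that agent
Step 4: Total utility = 20 * 78 = 1560

1560


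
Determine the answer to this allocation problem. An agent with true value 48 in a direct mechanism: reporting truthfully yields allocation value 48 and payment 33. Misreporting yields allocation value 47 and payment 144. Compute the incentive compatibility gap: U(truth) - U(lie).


Step 1: U(truth) = value - payment = 48 - 33 = 15
Step 2: U(lie) = allocation - payment = 47 - 144 = -97
Step 3: IC gap = 15 - (-97) = 112

112


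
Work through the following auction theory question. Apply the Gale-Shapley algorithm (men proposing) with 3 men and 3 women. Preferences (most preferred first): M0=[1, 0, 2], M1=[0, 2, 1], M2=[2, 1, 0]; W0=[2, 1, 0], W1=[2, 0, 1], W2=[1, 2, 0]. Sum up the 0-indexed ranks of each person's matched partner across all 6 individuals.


Step 1: Run Gale-Shapley (men propose, women hold best offer):
  M0 proposes to W1; she accepts
  M1 proposes to W0; she accepts
  M2 proposes to W2; she accepts
Step 2: Final matching: W0-M1, W1-M0, W2-M2
Step 3: 0-indexed ranks (man's rank of his match, then woman's): 0 + 1 + 0 + 1 + 0 + 1
Step 4: Total rank sum = 3

3


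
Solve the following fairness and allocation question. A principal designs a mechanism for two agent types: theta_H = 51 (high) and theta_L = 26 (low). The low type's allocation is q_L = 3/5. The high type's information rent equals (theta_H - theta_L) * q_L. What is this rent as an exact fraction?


Step 1: theta_H - theta_L = 51 - 26 = 25
Step 2: Information rent = (theta_H - theta_L) * q_L
Step 3: = 25 * 3/5
Step 4: = 15

15


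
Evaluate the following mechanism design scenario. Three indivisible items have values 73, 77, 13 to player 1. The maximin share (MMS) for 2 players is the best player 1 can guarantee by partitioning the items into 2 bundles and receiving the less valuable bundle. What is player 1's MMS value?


Step 1: Item values = 73, 77, 13
Step 2: Enumerate all 2-bundle partitions and take the smaller bundle:
  Partition 1: {73} vs {77,13} -> bundles 73, 90; min = 73
  Partition 2: {77} vs {73,13} -> bundles 77, 86; min = 77
  Partition 3: {13} vs {73,77} -> bundles 13, 150; min = 13
Step 3: MMS = max(73, 77, 13) = 77

77


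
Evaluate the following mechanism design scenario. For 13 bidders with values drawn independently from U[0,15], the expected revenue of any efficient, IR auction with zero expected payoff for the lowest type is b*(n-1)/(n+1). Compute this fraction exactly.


Step 1: By Revenue Equivalence, expected revenue = b*(n-1)/(n+1)
Step 2: Substituting n = 13, b = 15
Step 3: Revenue = 15*(13-1)/(13+1) = 15*12/14
Step 4: Revenue = 180/14 = 90/7

90/7


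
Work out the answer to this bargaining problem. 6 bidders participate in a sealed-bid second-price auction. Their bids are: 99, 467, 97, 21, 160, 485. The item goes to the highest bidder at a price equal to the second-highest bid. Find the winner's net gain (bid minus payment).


Step 1: Sort bids in descending order: 485, 467, 160, 99, 97, 21
Step 2: The winning bid is the highest: 485
Step 3: The payment equals the second-highest bid: 467
Step 4: Surplus = winner's bid - payment = 485 - 467 = 18

18


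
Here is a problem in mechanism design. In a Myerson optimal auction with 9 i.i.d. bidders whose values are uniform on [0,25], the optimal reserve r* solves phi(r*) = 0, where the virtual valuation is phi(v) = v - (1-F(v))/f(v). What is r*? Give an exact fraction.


Step 1: For U[0,25], F(v) = v/25 and f(v) = 1/25
Step 2: phi(v) = v - (1 - v/25)/(1/25) = v - (25 - v) = 2v - 25
Step 3: Set phi(r*) = 0: 2r* - 25 = 0
Step 4: r* = 25/2 (the number of bidders n = 9 does not enter)

25/2


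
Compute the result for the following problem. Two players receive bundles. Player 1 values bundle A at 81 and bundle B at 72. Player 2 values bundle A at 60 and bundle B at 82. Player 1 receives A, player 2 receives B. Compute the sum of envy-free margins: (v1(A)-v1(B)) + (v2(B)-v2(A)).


Step 1: Player 1's margin = v1(A) - v1(B) = 81 - 72 = 9
Step 2: Player 2's margin = v2(B) - v2(A) = 82 - 60 = 22
Step 3: Total margin = 9 + 22 = 31

31


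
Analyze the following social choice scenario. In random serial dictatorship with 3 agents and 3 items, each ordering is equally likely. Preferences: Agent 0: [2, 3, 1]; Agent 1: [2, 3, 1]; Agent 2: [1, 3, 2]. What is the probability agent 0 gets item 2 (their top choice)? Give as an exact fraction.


Step 1: Agent 0 wants item 2
Step 2: There are 6 possible orderings of agents
Step 3: In 3 orderings, agent 0 gets item 2
Step 4: Probability = 3/6 = 1/2

1/2


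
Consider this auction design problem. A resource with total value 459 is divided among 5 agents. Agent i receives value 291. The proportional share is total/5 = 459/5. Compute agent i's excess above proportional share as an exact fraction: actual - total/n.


Step 1: Proportional share = 459/5
Step 2: Agent's actual allocation = 291
Step 3: Excess = 291 - 459/5 = 996/5

996/5


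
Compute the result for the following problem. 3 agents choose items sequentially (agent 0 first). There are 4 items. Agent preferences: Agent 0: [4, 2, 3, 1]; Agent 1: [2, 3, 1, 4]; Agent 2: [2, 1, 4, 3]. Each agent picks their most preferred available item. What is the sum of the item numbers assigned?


Step 1: Agent 0 picks item 4
Step 2: Agent 1 picks item 2
Step 3: Agent 2 picks item 1
Step 4: Sum = 4 + 2 + 1 = 7

7


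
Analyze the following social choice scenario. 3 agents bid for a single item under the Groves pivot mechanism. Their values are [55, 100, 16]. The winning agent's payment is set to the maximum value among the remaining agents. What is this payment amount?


Step 1: The efficient winner is agent 1 with value 100
Step 2: Other agents' values: [55, 16]
Step 3: Pivot payment = max(others) = 55
Step 4: The winner pays 55

55


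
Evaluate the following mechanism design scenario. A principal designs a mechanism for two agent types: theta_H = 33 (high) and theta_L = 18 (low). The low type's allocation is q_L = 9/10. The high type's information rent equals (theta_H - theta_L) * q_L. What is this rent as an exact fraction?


Step 1: theta_H - theta_L = 33 - 18 = 15
Step 2: Information rent = (theta_H - theta_L) * q_L
Step 3: = 15 * 9/10
Step 4: = 27/2

27/2


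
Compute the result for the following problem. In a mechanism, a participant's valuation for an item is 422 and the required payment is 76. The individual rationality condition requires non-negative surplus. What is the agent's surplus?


Step 1: Surplus = value - payment = 422 - 76 = 346
Step 2: IR is satisfied (surplus >= 0)

346


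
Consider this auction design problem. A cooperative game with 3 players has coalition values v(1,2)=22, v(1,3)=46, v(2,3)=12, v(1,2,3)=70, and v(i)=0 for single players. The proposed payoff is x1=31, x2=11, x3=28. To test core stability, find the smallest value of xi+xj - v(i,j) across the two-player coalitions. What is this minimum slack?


Step 1: Slack for coalition (1,2): x1+x2 - v12 = 42 - 22 = 20
Step 2: Slack for coalition (1,3): x1+x3 - v13 = 59 - 46 = 13
Step 3: Slack for coalition (2,3): x2+x3 - v23 = 39 - 12 = 27
Step 4: Minimum slack = min(20, 13, 27) = 13, attained by (1,3); no pair can gain by deviating, so the allocation is in the core

13


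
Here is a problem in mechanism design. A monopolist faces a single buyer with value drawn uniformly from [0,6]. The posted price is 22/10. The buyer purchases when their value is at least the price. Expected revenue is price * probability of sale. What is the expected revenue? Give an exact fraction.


Step 1: Posted price r = 11/5, value support [0,6]
Step 2: P(v >= r) = (6 - 11/5)/6 = 19/30
Step 3: Expected revenue = r * P(v >= r) = 11/5 * 19/30
Step 4: Revenue = 209/150

209/150


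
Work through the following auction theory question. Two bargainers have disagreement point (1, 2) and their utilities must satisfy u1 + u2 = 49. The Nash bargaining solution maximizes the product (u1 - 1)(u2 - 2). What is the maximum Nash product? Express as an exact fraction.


Step 1: The Nash solution splits surplus symmetrically above the disagreement point
Step 2: u1 = (total + d1 - d2)/2 = (49 + 1 - 2)/2 = 24
Step 3: u2 = (total - d1 + d2)/2 = (49 - 1 + 2)/2 = 25
Step 4: Nash product = (24 - 1) * (25 - 2)
Step 5: = 23 * 23 = 529

529


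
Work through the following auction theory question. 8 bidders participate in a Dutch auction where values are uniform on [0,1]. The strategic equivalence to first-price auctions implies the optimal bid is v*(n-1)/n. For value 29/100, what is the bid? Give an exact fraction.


Step 1: Dutch auctions are strategically equivalent to first-price auctions
Step 2: The equilibrium bid is b(v) = v*(n-1)/n
Step 3: b = 29/100 * 7/8
Step 4: b = 203/800

203/800


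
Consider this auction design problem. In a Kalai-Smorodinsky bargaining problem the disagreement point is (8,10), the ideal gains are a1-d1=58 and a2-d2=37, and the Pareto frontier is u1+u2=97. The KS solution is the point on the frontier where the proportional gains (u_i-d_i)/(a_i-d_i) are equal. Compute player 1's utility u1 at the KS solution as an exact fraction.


Step 1: At the KS point, (u1-d1)/r1 = (u2-d2)/r2 = t and u1+u2 = 97
Step 2: u1 = d1 + r1*t and u2 = d2 + r2*t, so (d1 + r1*t) + (d2 + r2*t) = 97
Step 3: t = (97 - 8 - 10)/(58 + 37) = 79/95
Step 4: u1 = d1 + r1*t = 8 + 58 * 79/95 = 5342/95
Step 5: (Check: u2 = d2 + r2*t = 3873/95; u1+u2 = 5342/95 + 3873/95 = 97, on the frontier.)

5342/95


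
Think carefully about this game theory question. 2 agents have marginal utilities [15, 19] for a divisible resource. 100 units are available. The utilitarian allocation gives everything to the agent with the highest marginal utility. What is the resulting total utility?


Step 1: The marginal utilities are [15, 19]
Step 2: The highest marginal utility is 19
Step 3: All 100 units go to that agent
Step 4: Total utility = 19 * 100 = 1900

1900


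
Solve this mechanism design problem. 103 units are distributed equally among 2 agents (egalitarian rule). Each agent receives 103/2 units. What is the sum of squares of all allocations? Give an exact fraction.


Step 1: Each agent's share = 103/2
Step 2: Square of each share = (103/2)^2 = 10609/4
Step 3: Sum of squares = 2 * 10609/4 = 10609/2

10609/2


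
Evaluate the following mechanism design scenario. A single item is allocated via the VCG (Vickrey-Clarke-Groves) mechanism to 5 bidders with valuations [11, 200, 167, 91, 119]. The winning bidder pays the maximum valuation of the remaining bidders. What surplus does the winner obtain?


Step 1: The winner is the agent with the highest value: agent 1 with value 200
Step 2: Values of other agents: [11, 167, 91, 119]
Step 3: VCG payment = max of others' values = 167
Step 4: Surplus = 200 - 167 = 33

33


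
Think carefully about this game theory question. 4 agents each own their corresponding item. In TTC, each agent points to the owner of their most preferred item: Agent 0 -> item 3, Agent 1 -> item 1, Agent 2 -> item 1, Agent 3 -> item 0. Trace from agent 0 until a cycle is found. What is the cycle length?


Step 1: Trace the pointer graph from agent 0: 0 -> 3 -> 0
Step 2: A cycle is detected when we revisit agent 0
Step 3: The cycle is: 0 -> 3 -> 0
Step 4: Cycle length = 2

2


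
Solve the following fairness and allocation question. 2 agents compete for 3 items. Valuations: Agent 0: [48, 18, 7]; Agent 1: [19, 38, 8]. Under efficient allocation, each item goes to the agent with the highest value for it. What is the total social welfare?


Step 1: For each item, find the maximum value among all agents.
Step 2: Item 0 -> Agent 0 (value 48)
Step 3: Item 1 -> Agent 1 (value 38)
Step 4: Item 2 -> Agent 1 (value 8)
Step 5: Total welfare = 48 + 38 + 8 = 94

94
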